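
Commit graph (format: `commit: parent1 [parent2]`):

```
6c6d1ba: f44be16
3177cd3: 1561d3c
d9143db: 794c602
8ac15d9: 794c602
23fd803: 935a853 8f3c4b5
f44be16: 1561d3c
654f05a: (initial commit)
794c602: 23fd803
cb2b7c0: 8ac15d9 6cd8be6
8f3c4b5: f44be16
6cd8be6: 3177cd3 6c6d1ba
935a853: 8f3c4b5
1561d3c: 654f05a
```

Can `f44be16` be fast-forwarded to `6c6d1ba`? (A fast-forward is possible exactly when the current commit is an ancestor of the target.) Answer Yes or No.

Yes

A fast-forward from f44be16 to 6c6d1ba is possible iff f44be16 is an ancestor of 6c6d1ba.
Ancestors of 6c6d1ba: {1561d3c, 654f05a, 6c6d1ba, f44be16}.
f44be16 is among them, so fast-forward is possible.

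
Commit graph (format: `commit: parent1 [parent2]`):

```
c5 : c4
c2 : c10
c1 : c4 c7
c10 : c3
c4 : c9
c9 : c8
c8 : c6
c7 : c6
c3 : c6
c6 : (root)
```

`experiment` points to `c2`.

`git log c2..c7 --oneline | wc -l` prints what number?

1

Reachable from c7: {c6, c7}.
Reachable from c2: {c10, c2, c3, c6}.
In c7's history but not c2's: {c7} — 1 commit.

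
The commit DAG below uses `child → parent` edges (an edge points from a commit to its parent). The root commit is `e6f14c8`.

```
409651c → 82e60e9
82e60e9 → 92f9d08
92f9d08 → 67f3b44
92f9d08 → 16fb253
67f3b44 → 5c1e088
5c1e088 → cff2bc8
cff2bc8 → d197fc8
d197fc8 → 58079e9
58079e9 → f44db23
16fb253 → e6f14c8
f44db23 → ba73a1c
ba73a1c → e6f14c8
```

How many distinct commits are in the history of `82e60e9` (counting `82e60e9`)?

Walking parent pointers from 82e60e9: reachable set = {16fb253, 58079e9, 5c1e088, 67f3b44, 82e60e9, 92f9d08, ba73a1c, cff2bc8, d197fc8, e6f14c8, f44db23}.
That is 11 commits.

11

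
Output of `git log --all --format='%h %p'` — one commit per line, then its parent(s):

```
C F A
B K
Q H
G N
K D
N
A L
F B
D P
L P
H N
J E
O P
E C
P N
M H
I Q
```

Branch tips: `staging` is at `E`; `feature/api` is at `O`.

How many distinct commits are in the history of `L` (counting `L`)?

Walking parent pointers from L: reachable set = {L, N, P}.
That is 3 commits.

3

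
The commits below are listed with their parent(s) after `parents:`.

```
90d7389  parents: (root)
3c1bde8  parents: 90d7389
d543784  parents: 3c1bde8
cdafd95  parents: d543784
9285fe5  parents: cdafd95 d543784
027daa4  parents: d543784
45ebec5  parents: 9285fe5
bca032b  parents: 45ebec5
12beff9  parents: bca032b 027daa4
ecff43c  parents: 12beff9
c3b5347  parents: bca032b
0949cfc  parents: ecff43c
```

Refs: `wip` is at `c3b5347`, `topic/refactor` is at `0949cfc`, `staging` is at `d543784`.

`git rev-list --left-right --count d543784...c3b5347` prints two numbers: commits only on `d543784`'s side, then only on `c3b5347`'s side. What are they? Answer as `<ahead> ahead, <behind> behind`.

Reachable from d543784: {3c1bde8, 90d7389, d543784}.
Reachable from c3b5347: {3c1bde8, 45ebec5, 90d7389, 9285fe5, bca032b, c3b5347, cdafd95, d543784}.
Only in d543784's history (ahead): {} — 0.
Only in c3b5347's history (behind): {45ebec5, 9285fe5, bca032b, c3b5347, cdafd95} — 5.

0 ahead, 5 behind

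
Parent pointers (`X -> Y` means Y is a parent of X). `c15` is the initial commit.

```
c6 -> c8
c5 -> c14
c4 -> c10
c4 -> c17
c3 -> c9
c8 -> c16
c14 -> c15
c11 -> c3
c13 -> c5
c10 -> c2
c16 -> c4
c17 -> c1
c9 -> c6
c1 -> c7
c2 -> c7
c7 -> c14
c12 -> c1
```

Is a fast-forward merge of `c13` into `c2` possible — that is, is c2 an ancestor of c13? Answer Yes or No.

No

A fast-forward from c2 to c13 is possible iff c2 is an ancestor of c13.
Ancestors of c13: {c13, c14, c15, c5}.
c2 is not among them, so fast-forward is not possible.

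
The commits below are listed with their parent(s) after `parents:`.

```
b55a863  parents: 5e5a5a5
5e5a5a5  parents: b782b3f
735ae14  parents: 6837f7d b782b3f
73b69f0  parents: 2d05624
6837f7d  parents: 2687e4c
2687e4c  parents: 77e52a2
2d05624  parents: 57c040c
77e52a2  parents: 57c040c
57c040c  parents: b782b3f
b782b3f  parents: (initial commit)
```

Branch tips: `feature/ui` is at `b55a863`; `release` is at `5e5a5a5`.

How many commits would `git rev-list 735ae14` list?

6

Walking parent pointers from 735ae14: reachable set = {2687e4c, 57c040c, 6837f7d, 735ae14, 77e52a2, b782b3f}.
That is 6 commits.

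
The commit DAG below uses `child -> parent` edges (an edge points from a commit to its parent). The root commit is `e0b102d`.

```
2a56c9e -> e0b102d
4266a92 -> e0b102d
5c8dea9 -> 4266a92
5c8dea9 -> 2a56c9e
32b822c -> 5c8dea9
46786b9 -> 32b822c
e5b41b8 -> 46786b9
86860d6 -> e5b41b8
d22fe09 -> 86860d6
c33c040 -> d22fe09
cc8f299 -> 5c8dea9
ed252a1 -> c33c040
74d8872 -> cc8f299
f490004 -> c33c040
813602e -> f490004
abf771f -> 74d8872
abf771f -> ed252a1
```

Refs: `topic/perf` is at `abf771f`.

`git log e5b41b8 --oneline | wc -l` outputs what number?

7

Walking parent pointers from e5b41b8: reachable set = {2a56c9e, 32b822c, 4266a92, 46786b9, 5c8dea9, e0b102d, e5b41b8}.
That is 7 commits.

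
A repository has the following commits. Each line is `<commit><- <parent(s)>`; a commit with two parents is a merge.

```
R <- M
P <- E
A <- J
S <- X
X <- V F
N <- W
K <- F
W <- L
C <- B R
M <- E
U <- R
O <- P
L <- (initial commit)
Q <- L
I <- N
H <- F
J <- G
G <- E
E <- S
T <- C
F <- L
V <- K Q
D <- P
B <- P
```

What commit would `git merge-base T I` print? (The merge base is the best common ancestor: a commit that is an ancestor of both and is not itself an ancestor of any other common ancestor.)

L

Ancestors of T: {B, C, E, F, K, L, M, P, Q, R, S, T, V, X}.
Ancestors of I: {I, L, N, W}.
Common ancestors: {L}.
The only common ancestor is L, so it is the merge base.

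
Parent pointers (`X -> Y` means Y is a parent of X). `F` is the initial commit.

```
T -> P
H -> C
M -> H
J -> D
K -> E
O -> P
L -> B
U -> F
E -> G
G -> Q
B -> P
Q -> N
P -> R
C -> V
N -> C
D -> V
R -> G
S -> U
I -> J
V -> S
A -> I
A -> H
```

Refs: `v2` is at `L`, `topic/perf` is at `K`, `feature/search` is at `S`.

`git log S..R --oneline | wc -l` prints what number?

6

Reachable from R: {C, F, G, N, Q, R, S, U, V}.
Reachable from S: {F, S, U}.
In R's history but not S's: {C, G, N, Q, R, V} — 6 commits.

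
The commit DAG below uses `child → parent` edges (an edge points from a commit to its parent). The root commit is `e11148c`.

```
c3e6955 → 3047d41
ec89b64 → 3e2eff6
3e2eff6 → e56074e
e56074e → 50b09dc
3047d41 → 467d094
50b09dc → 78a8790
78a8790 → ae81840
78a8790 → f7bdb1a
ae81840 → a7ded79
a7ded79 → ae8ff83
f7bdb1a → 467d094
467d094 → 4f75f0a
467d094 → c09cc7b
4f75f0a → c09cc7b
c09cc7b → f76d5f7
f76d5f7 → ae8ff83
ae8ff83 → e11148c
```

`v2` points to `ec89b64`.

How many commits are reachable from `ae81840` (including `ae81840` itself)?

Walking parent pointers from ae81840: reachable set = {a7ded79, ae81840, ae8ff83, e11148c}.
That is 4 commits.

4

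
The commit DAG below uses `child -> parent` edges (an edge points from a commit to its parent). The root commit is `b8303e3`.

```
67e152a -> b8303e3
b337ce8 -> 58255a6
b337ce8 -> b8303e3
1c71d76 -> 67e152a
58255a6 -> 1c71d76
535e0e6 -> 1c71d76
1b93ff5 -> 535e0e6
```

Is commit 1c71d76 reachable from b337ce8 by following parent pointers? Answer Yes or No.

Yes

Ancestors of b337ce8 (commits reachable by following parents): {1c71d76, 58255a6, 67e152a, b337ce8, b8303e3}.
1c71d76 is in that set, so it is an ancestor of b337ce8.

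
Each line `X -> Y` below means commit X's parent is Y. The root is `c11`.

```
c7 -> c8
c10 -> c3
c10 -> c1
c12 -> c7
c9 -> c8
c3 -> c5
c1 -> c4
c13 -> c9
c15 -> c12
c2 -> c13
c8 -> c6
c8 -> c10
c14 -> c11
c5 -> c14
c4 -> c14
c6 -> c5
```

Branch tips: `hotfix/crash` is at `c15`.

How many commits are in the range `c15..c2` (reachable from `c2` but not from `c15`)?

3

Reachable from c2: {c1, c10, c11, c13, c14, c2, c3, c4, c5, c6, c8, c9}.
Reachable from c15: {c1, c10, c11, c12, c14, c15, c3, c4, c5, c6, c7, c8}.
In c2's history but not c15's: {c13, c2, c9} — 3 commits.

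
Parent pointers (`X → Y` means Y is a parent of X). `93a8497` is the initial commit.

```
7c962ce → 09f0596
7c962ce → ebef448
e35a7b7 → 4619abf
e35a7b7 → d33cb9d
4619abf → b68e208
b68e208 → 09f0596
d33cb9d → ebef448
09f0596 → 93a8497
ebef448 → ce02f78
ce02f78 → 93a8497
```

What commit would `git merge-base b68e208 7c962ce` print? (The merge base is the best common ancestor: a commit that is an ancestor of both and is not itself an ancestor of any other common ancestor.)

Ancestors of b68e208: {09f0596, 93a8497, b68e208}.
Ancestors of 7c962ce: {09f0596, 7c962ce, 93a8497, ce02f78, ebef448}.
Common ancestors: {09f0596, 93a8497}.
Among these, 09f0596 is not an ancestor of any other common ancestor — it is the merge base.

09f0596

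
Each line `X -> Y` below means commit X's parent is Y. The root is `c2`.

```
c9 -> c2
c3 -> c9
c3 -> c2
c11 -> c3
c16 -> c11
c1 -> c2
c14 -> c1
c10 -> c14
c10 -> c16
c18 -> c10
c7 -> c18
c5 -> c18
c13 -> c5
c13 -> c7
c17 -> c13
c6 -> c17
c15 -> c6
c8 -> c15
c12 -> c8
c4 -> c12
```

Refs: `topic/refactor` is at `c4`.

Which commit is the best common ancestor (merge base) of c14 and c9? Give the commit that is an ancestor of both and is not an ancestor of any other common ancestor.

Ancestors of c14: {c1, c14, c2}.
Ancestors of c9: {c2, c9}.
Common ancestors: {c2}.
The only common ancestor is c2, so it is the merge base.

c2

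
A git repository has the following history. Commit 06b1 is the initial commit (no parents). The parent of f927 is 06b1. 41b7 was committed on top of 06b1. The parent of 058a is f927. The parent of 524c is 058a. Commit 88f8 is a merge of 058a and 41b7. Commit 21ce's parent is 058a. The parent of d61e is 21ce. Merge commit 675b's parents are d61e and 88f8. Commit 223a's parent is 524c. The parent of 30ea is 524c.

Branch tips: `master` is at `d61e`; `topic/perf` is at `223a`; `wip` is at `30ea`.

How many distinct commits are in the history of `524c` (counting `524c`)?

4

Walking parent pointers from 524c: reachable set = {058a, 06b1, 524c, f927}.
That is 4 commits.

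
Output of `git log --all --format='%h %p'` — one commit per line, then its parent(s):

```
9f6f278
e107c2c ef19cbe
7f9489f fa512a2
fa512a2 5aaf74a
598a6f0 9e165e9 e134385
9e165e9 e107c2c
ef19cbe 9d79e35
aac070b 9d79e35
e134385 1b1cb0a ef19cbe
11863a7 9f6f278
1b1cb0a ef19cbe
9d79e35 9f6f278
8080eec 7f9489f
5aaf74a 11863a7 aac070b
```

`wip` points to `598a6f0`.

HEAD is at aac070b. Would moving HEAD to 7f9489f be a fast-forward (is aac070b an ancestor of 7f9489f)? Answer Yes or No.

Yes

A fast-forward from aac070b to 7f9489f is possible iff aac070b is an ancestor of 7f9489f.
Ancestors of 7f9489f: {11863a7, 5aaf74a, 7f9489f, 9d79e35, 9f6f278, aac070b, fa512a2}.
aac070b is among them, so fast-forward is possible.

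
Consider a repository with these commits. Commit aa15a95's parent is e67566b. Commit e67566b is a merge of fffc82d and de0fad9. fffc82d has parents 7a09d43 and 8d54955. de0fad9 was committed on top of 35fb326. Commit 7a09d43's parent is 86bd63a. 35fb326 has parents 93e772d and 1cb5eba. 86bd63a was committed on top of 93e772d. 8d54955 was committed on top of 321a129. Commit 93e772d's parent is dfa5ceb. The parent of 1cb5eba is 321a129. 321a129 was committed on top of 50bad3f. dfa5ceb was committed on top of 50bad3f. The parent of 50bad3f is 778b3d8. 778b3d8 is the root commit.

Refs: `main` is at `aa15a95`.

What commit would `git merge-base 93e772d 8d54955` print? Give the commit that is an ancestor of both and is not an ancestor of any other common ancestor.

50bad3f

Ancestors of 93e772d: {50bad3f, 778b3d8, 93e772d, dfa5ceb}.
Ancestors of 8d54955: {321a129, 50bad3f, 778b3d8, 8d54955}.
Common ancestors: {50bad3f, 778b3d8}.
Among these, 50bad3f is not an ancestor of any other common ancestor — it is the merge base.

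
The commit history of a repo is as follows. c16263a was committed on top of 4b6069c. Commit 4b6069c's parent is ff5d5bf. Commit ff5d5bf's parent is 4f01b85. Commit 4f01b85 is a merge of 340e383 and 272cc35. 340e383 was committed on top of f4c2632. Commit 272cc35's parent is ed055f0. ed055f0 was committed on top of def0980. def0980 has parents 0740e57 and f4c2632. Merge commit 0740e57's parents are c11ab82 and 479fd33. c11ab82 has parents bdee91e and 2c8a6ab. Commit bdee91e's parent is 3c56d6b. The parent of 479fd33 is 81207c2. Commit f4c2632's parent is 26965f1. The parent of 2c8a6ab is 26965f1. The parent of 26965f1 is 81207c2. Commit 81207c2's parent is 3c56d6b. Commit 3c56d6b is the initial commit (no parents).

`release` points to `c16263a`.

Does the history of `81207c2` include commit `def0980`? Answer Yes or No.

Ancestors of 81207c2: {3c56d6b, 81207c2}.
def0980 is not in that set, so it is not an ancestor of 81207c2.

No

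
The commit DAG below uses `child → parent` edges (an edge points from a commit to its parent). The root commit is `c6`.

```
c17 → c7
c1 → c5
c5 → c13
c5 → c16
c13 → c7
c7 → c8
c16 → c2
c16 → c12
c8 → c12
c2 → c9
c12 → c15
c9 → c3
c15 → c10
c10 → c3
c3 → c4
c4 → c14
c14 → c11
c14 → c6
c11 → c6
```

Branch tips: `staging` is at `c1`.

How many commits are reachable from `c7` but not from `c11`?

8

Reachable from c7: {c10, c11, c12, c14, c15, c3, c4, c6, c7, c8}.
Reachable from c11: {c11, c6}.
In c7's history but not c11's: {c10, c12, c14, c15, c3, c4, c7, c8} — 8 commits.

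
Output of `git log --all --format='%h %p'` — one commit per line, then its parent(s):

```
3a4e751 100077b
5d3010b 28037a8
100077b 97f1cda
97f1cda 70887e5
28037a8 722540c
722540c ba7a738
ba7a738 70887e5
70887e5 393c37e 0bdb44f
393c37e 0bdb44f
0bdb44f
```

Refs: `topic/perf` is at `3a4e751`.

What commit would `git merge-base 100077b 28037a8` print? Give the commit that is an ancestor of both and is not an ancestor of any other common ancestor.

Ancestors of 100077b: {0bdb44f, 100077b, 393c37e, 70887e5, 97f1cda}.
Ancestors of 28037a8: {0bdb44f, 28037a8, 393c37e, 70887e5, 722540c, ba7a738}.
Common ancestors: {0bdb44f, 393c37e, 70887e5}.
Among these, 70887e5 is not an ancestor of any other common ancestor — it is the merge base.

70887e5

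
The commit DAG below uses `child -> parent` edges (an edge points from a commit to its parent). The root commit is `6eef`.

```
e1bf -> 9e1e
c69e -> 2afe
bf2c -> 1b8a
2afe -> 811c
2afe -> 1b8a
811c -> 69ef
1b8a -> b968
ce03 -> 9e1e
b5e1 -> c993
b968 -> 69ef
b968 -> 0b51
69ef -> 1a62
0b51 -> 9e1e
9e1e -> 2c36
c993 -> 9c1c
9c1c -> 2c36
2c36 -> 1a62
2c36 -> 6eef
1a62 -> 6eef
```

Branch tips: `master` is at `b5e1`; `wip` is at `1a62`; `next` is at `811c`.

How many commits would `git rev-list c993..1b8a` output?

Reachable from 1b8a: {0b51, 1a62, 1b8a, 2c36, 69ef, 6eef, 9e1e, b968}.
Reachable from c993: {1a62, 2c36, 6eef, 9c1c, c993}.
In 1b8a's history but not c993's: {0b51, 1b8a, 69ef, 9e1e, b968} — 5 commits.

5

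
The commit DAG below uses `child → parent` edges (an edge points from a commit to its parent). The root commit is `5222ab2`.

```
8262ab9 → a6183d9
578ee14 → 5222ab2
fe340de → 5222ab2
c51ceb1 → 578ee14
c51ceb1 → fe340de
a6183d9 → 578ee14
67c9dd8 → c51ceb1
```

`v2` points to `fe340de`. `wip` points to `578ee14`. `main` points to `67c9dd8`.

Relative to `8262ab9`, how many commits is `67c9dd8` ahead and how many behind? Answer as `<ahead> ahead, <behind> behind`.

3 ahead, 2 behind

Reachable from 67c9dd8: {5222ab2, 578ee14, 67c9dd8, c51ceb1, fe340de}.
Reachable from 8262ab9: {5222ab2, 578ee14, 8262ab9, a6183d9}.
Only in 67c9dd8's history (ahead): {67c9dd8, c51ceb1, fe340de} — 3.
Only in 8262ab9's history (behind): {8262ab9, a6183d9} — 2.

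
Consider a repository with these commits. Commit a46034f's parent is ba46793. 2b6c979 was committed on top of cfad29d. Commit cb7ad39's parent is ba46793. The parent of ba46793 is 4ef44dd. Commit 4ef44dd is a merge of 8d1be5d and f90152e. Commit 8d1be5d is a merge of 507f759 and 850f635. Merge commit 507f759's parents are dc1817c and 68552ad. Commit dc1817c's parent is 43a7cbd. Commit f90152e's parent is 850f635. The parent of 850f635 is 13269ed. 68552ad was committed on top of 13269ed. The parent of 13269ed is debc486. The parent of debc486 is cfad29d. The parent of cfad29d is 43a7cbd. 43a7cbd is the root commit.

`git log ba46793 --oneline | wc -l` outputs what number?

Walking parent pointers from ba46793: reachable set = {13269ed, 43a7cbd, 4ef44dd, 507f759, 68552ad, 850f635, 8d1be5d, ba46793, cfad29d, dc1817c, debc486, f90152e}.
That is 12 commits.

12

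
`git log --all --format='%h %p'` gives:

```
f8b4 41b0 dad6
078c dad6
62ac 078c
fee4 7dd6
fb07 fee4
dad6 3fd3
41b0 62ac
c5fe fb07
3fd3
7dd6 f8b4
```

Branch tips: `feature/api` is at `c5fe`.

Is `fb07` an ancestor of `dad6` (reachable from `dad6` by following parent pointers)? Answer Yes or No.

Ancestors of dad6: {3fd3, dad6}.
fb07 is not in that set, so it is not an ancestor of dad6.

No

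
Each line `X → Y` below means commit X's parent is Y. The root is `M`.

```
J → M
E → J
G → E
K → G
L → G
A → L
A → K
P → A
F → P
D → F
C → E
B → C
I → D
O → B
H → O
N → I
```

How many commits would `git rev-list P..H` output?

4

Reachable from H: {B, C, E, H, J, M, O}.
Reachable from P: {A, E, G, J, K, L, M, P}.
In H's history but not P's: {B, C, H, O} — 4 commits.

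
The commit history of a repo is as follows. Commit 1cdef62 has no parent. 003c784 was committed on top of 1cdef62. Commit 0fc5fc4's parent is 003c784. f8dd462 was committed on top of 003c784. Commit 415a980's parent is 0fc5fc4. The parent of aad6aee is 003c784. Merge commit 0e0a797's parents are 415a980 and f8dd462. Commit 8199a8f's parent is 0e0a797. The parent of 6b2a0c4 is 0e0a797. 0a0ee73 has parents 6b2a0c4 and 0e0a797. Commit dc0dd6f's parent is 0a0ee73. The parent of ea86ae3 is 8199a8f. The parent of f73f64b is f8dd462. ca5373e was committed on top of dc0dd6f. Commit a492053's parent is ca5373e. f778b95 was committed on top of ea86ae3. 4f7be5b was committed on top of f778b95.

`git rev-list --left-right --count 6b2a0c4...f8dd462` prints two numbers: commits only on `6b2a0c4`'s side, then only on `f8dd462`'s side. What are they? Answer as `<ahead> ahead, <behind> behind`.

Reachable from 6b2a0c4: {003c784, 0e0a797, 0fc5fc4, 1cdef62, 415a980, 6b2a0c4, f8dd462}.
Reachable from f8dd462: {003c784, 1cdef62, f8dd462}.
Only in 6b2a0c4's history (ahead): {0e0a797, 0fc5fc4, 415a980, 6b2a0c4} — 4.
Only in f8dd462's history (behind): {} — 0.

4 ahead, 0 behind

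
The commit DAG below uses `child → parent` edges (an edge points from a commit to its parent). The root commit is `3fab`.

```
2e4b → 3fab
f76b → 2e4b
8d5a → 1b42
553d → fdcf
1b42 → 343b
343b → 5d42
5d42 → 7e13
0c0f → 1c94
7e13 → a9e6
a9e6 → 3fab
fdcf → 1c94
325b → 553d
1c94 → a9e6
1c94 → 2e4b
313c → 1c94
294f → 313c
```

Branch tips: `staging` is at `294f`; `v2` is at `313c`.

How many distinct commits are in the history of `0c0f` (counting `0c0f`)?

Walking parent pointers from 0c0f: reachable set = {0c0f, 1c94, 2e4b, 3fab, a9e6}.
That is 5 commits.

5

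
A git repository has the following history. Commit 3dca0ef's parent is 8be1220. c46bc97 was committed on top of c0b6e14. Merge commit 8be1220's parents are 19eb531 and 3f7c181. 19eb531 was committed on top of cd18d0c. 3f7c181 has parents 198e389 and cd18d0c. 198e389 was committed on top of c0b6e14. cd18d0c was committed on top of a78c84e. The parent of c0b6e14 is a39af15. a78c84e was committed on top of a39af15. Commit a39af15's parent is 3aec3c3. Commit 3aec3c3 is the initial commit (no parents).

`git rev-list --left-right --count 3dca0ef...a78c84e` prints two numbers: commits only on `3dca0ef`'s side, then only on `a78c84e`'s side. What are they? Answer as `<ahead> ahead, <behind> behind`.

7 ahead, 0 behind

Reachable from 3dca0ef: {198e389, 19eb531, 3aec3c3, 3dca0ef, 3f7c181, 8be1220, a39af15, a78c84e, c0b6e14, cd18d0c}.
Reachable from a78c84e: {3aec3c3, a39af15, a78c84e}.
Only in 3dca0ef's history (ahead): {198e389, 19eb531, 3dca0ef, 3f7c181, 8be1220, c0b6e14, cd18d0c} — 7.
Only in a78c84e's history (behind): {} — 0.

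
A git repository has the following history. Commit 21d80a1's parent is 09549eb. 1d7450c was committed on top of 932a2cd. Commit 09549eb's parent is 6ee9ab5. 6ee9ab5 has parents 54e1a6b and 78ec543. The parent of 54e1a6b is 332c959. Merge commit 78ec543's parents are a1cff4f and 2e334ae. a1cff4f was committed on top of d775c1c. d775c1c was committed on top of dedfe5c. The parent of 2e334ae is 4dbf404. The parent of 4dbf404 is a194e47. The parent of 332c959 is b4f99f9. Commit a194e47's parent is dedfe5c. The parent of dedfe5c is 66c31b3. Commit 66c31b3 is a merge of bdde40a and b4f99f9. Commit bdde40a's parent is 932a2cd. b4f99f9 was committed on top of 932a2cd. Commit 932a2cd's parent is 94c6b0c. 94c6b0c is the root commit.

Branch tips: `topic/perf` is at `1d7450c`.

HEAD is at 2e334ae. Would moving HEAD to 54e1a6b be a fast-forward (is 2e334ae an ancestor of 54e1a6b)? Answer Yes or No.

A fast-forward from 2e334ae to 54e1a6b is possible iff 2e334ae is an ancestor of 54e1a6b.
Ancestors of 54e1a6b: {332c959, 54e1a6b, 932a2cd, 94c6b0c, b4f99f9}.
2e334ae is not among them, so fast-forward is not possible.

No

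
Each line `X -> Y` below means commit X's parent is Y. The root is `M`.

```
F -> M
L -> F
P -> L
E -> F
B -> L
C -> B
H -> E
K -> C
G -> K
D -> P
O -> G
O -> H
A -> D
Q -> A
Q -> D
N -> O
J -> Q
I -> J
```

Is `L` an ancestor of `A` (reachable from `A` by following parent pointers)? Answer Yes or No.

Yes

Ancestors of A (commits reachable by following parents): {A, D, F, L, M, P}.
L is in that set, so it is an ancestor of A.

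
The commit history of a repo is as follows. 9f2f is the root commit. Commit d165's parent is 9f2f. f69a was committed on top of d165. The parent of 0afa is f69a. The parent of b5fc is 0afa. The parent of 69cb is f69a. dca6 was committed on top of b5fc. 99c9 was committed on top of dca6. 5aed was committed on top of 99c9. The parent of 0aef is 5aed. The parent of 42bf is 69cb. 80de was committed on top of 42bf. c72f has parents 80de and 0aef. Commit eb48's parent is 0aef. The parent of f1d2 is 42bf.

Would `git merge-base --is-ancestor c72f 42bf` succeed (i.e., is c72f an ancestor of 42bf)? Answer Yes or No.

Ancestors of 42bf: {42bf, 69cb, 9f2f, d165, f69a}.
c72f is not in that set, so it is not an ancestor of 42bf.

No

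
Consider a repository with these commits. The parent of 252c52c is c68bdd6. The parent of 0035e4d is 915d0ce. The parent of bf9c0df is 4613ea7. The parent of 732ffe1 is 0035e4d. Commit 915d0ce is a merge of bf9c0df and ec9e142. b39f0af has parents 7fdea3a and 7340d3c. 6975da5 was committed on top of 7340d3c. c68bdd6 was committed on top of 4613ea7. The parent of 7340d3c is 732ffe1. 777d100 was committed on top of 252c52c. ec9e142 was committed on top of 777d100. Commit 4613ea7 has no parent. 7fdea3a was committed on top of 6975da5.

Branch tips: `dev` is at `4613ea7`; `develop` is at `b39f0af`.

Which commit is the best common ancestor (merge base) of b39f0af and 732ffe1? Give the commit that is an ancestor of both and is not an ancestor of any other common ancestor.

Ancestors of b39f0af: {0035e4d, 252c52c, 4613ea7, 6975da5, 732ffe1, 7340d3c, 777d100, 7fdea3a, 915d0ce, b39f0af, bf9c0df, c68bdd6, ec9e142}.
Ancestors of 732ffe1: {0035e4d, 252c52c, 4613ea7, 732ffe1, 777d100, 915d0ce, bf9c0df, c68bdd6, ec9e142}.
Common ancestors: {0035e4d, 252c52c, 4613ea7, 732ffe1, 777d100, 915d0ce, bf9c0df, c68bdd6, ec9e142}.
Among these, 732ffe1 is not an ancestor of any other common ancestor — it is the merge base.

732ffe1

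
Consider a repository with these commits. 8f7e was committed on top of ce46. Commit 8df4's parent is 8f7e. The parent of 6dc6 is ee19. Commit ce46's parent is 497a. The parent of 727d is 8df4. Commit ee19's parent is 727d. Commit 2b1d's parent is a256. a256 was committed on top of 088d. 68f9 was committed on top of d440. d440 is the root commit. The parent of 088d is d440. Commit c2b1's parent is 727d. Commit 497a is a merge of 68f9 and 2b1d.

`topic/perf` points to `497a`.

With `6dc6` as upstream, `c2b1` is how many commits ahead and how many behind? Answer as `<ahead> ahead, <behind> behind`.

Reachable from c2b1: {088d, 2b1d, 497a, 68f9, 727d, 8df4, 8f7e, a256, c2b1, ce46, d440}.
Reachable from 6dc6: {088d, 2b1d, 497a, 68f9, 6dc6, 727d, 8df4, 8f7e, a256, ce46, d440, ee19}.
Only in c2b1's history (ahead): {c2b1} — 1.
Only in 6dc6's history (behind): {6dc6, ee19} — 2.

1 ahead, 2 behind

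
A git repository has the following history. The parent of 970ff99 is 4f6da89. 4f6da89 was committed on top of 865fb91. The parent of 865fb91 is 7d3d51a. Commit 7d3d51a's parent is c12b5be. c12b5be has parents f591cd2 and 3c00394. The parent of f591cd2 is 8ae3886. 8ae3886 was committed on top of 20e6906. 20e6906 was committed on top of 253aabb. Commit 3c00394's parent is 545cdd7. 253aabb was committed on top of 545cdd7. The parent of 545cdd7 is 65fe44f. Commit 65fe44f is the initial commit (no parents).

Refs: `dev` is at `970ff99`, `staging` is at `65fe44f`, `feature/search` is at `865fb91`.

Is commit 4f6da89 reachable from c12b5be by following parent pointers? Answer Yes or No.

No

Ancestors of c12b5be: {20e6906, 253aabb, 3c00394, 545cdd7, 65fe44f, 8ae3886, c12b5be, f591cd2}.
4f6da89 is not in that set, so it is not an ancestor of c12b5be.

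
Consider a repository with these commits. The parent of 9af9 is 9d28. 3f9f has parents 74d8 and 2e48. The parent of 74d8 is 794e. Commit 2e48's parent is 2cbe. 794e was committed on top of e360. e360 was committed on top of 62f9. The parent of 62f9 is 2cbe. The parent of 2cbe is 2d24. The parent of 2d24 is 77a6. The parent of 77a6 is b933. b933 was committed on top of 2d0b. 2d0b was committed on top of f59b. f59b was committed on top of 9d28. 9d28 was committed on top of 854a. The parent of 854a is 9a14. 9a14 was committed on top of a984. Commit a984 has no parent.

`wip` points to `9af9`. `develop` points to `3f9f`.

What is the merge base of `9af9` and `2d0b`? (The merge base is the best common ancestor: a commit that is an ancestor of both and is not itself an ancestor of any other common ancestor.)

Ancestors of 9af9: {854a, 9a14, 9af9, 9d28, a984}.
Ancestors of 2d0b: {2d0b, 854a, 9a14, 9d28, a984, f59b}.
Common ancestors: {854a, 9a14, 9d28, a984}.
Among these, 9d28 is not an ancestor of any other common ancestor — it is the merge base.

9d28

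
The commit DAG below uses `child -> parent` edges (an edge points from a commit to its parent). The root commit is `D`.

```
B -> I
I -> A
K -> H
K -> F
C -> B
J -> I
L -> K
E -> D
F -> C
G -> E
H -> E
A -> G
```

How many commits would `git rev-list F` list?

8

Walking parent pointers from F: reachable set = {A, B, C, D, E, F, G, I}.
That is 8 commits.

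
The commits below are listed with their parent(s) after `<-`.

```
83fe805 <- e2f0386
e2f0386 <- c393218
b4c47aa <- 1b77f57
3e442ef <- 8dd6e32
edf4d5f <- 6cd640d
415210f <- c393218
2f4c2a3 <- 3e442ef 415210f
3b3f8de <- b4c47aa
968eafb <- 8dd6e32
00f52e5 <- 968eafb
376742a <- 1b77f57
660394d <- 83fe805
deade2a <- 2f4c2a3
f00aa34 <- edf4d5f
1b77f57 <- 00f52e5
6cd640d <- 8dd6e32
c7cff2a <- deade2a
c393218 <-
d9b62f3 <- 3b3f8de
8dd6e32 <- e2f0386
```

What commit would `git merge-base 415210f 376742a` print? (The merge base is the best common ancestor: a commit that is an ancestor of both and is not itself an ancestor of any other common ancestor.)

c393218

Ancestors of 415210f: {415210f, c393218}.
Ancestors of 376742a: {00f52e5, 1b77f57, 376742a, 8dd6e32, 968eafb, c393218, e2f0386}.
Common ancestors: {c393218}.
The only common ancestor is c393218, so it is the merge base.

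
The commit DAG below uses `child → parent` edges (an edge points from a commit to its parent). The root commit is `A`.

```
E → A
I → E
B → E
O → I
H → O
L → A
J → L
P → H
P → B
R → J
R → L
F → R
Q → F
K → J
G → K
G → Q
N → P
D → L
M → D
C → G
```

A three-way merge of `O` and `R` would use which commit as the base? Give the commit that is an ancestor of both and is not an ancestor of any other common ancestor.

A

Ancestors of O: {A, E, I, O}.
Ancestors of R: {A, J, L, R}.
Common ancestors: {A}.
The only common ancestor is A, so it is the merge base.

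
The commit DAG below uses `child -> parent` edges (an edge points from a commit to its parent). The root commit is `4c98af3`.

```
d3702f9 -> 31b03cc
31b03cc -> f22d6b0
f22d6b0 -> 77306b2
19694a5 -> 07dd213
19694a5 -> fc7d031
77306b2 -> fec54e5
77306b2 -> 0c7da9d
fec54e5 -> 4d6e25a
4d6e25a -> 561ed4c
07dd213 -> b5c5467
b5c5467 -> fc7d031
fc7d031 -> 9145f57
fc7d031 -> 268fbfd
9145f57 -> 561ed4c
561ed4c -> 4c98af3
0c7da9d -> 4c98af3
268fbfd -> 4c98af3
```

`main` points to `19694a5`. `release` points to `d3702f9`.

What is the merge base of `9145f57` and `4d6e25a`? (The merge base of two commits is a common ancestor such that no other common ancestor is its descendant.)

561ed4c

Ancestors of 9145f57: {4c98af3, 561ed4c, 9145f57}.
Ancestors of 4d6e25a: {4c98af3, 4d6e25a, 561ed4c}.
Common ancestors: {4c98af3, 561ed4c}.
Among these, 561ed4c is not an ancestor of any other common ancestor — it is the merge base.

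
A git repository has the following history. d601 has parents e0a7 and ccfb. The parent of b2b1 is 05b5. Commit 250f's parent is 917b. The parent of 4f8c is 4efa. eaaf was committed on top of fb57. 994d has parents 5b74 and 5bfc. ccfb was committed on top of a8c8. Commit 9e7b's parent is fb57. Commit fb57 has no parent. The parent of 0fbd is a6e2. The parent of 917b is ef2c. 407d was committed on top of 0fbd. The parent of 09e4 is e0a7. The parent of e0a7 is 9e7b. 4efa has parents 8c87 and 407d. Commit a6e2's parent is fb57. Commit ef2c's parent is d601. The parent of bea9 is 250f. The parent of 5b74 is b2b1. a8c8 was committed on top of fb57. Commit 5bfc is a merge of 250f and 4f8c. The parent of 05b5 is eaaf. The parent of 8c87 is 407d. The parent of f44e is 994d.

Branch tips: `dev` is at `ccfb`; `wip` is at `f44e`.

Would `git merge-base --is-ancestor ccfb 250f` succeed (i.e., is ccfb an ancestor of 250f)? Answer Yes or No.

Ancestors of 250f (commits reachable by following parents): {250f, 917b, 9e7b, a8c8, ccfb, d601, e0a7, ef2c, fb57}.
ccfb is in that set, so it is an ancestor of 250f.

Yes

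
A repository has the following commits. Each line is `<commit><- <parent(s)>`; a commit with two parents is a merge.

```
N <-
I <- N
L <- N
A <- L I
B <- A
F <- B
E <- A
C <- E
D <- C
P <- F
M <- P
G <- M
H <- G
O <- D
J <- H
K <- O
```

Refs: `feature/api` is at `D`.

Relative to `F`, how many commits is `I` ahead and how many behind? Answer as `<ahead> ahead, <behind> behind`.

Reachable from I: {I, N}.
Reachable from F: {A, B, F, I, L, N}.
Only in I's history (ahead): {} — 0.
Only in F's history (behind): {A, B, F, L} — 4.

0 ahead, 4 behind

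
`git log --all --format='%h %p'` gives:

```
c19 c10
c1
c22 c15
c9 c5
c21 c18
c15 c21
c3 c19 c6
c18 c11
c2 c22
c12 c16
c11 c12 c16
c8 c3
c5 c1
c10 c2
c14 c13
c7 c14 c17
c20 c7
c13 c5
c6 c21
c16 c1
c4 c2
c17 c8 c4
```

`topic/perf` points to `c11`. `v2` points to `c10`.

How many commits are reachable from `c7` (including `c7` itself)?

20

Walking parent pointers from c7: reachable set = {c1, c10, c11, c12, c13, c14, c15, c16, c17, c18, c19, c2, c21, c22, c3, c4, c5, c6, c7, c8}.
That is 20 commits.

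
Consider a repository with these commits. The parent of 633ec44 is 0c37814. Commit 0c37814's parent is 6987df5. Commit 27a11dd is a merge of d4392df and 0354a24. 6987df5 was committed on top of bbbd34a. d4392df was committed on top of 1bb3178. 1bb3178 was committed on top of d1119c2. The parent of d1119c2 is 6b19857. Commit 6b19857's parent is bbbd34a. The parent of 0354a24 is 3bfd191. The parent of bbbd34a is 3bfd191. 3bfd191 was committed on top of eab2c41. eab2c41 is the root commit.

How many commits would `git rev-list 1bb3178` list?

6

Walking parent pointers from 1bb3178: reachable set = {1bb3178, 3bfd191, 6b19857, bbbd34a, d1119c2, eab2c41}.
That is 6 commits.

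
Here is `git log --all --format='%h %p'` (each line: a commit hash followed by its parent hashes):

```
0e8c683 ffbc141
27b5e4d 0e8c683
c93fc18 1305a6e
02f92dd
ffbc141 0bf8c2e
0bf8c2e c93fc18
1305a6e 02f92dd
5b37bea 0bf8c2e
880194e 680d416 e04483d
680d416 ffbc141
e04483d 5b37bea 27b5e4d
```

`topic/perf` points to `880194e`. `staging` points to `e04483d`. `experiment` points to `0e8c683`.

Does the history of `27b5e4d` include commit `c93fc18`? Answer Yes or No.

Ancestors of 27b5e4d (commits reachable by following parents): {02f92dd, 0bf8c2e, 0e8c683, 1305a6e, 27b5e4d, c93fc18, ffbc141}.
c93fc18 is in that set, so it is an ancestor of 27b5e4d.

Yes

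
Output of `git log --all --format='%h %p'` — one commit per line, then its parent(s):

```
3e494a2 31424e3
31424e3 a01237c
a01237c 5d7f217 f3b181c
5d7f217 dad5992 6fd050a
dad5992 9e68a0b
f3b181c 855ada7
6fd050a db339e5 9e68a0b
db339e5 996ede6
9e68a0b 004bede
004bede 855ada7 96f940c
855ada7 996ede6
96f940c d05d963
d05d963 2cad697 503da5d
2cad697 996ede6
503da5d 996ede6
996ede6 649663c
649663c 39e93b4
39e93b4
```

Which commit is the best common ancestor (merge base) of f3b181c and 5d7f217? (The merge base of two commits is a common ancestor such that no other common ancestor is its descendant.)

Ancestors of f3b181c: {39e93b4, 649663c, 855ada7, 996ede6, f3b181c}.
Ancestors of 5d7f217: {004bede, 2cad697, 39e93b4, 503da5d, 5d7f217, 649663c, 6fd050a, 855ada7, 96f940c, 996ede6, 9e68a0b, d05d963, dad5992, db339e5}.
Common ancestors: {39e93b4, 649663c, 855ada7, 996ede6}.
Among these, 855ada7 is not an ancestor of any other common ancestor — it is the merge base.

855ada7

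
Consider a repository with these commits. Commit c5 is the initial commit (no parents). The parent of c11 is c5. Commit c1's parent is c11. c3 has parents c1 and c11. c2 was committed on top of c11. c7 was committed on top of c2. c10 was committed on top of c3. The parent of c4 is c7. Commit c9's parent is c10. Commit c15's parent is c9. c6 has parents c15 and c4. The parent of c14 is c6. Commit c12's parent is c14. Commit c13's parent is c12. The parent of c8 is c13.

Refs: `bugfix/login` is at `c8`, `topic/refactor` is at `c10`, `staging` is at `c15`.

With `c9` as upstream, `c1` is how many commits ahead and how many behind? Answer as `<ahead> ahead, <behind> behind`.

0 ahead, 3 behind

Reachable from c1: {c1, c11, c5}.
Reachable from c9: {c1, c10, c11, c3, c5, c9}.
Only in c1's history (ahead): {} — 0.
Only in c9's history (behind): {c10, c3, c9} — 3.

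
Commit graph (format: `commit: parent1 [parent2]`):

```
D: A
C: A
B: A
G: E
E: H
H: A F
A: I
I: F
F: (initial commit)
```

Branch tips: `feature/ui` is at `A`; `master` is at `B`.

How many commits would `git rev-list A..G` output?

3

Reachable from G: {A, E, F, G, H, I}.
Reachable from A: {A, F, I}.
In G's history but not A's: {E, G, H} — 3 commits.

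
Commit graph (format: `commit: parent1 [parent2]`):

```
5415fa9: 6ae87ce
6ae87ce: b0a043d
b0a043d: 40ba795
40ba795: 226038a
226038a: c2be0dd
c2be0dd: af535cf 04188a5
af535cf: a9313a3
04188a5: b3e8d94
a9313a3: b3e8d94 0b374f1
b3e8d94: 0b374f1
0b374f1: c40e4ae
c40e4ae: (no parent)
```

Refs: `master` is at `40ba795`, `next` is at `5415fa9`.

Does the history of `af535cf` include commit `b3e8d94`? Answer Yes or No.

Yes

Ancestors of af535cf (commits reachable by following parents): {0b374f1, a9313a3, af535cf, b3e8d94, c40e4ae}.
b3e8d94 is in that set, so it is an ancestor of af535cf.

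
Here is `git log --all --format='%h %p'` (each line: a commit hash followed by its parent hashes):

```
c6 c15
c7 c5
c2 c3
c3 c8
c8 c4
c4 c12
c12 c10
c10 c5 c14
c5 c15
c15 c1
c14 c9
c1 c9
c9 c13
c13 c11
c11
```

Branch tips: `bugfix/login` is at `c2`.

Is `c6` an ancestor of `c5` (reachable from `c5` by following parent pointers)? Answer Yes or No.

Ancestors of c5: {c1, c11, c13, c15, c5, c9}.
c6 is not in that set, so it is not an ancestor of c5.

No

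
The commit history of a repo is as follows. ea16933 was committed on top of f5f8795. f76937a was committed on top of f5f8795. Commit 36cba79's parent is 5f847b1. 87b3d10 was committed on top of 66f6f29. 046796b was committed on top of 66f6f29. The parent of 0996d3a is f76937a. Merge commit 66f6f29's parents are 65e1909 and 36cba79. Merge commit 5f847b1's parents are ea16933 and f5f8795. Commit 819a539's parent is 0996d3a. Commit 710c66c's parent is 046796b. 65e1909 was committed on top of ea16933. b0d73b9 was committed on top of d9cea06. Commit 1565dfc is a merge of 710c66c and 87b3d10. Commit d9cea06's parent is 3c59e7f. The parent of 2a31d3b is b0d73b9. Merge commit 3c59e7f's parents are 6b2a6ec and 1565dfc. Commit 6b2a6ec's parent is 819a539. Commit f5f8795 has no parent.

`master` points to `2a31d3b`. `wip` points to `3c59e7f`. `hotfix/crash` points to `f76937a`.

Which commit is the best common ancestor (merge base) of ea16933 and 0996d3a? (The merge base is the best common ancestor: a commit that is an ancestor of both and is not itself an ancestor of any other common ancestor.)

Ancestors of ea16933: {ea16933, f5f8795}.
Ancestors of 0996d3a: {0996d3a, f5f8795, f76937a}.
Common ancestors: {f5f8795}.
The only common ancestor is f5f8795, so it is the merge base.

f5f8795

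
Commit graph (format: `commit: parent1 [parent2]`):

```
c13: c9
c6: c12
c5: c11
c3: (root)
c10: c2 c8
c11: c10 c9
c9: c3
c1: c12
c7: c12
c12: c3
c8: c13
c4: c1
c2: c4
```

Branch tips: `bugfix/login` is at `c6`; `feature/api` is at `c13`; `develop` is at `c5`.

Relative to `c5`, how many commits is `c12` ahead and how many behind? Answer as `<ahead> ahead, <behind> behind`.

Reachable from c12: {c12, c3}.
Reachable from c5: {c1, c10, c11, c12, c13, c2, c3, c4, c5, c8, c9}.
Only in c12's history (ahead): {} — 0.
Only in c5's history (behind): {c1, c10, c11, c13, c2, c4, c5, c8, c9} — 9.

0 ahead, 9 behind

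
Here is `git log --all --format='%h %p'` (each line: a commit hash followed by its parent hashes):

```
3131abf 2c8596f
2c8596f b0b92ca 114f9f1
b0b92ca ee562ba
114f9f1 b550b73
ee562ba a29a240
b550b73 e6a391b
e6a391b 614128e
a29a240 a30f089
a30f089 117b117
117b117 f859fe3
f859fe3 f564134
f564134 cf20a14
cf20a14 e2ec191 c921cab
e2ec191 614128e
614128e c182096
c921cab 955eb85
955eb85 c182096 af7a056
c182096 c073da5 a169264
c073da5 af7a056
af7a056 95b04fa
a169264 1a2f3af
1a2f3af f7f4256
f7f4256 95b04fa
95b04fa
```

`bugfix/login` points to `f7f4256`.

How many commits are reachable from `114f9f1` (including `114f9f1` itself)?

11

Walking parent pointers from 114f9f1: reachable set = {114f9f1, 1a2f3af, 614128e, 95b04fa, a169264, af7a056, b550b73, c073da5, c182096, e6a391b, f7f4256}.
That is 11 commits.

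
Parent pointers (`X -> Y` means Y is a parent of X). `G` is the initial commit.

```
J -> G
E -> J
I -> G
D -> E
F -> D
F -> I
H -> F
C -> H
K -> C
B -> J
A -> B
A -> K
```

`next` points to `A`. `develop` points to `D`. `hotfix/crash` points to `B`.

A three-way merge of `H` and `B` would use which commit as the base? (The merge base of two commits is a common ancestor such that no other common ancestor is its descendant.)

J

Ancestors of H: {D, E, F, G, H, I, J}.
Ancestors of B: {B, G, J}.
Common ancestors: {G, J}.
Among these, J is not an ancestor of any other common ancestor — it is the merge base.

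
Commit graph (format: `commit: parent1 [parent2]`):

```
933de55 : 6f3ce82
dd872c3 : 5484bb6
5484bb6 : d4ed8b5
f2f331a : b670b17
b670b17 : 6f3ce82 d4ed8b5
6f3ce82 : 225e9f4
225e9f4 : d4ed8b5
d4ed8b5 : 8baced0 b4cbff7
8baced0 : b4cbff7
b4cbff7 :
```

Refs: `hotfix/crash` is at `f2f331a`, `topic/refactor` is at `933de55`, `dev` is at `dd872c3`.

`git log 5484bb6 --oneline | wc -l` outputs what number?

Walking parent pointers from 5484bb6: reachable set = {5484bb6, 8baced0, b4cbff7, d4ed8b5}.
That is 4 commits.

4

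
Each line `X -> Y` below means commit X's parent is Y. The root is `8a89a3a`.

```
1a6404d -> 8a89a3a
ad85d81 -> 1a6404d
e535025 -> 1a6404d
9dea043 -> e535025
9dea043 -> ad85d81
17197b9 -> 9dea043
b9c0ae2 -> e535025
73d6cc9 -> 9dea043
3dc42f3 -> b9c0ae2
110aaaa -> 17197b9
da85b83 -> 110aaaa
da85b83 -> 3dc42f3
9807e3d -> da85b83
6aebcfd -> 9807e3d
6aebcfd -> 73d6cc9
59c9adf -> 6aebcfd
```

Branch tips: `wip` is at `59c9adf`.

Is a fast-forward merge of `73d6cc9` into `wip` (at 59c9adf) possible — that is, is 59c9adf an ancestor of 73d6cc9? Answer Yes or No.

No

A fast-forward from 59c9adf to 73d6cc9 is possible iff 59c9adf is an ancestor of 73d6cc9.
Ancestors of 73d6cc9: {1a6404d, 73d6cc9, 8a89a3a, 9dea043, ad85d81, e535025}.
59c9adf is not among them, so fast-forward is not possible.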